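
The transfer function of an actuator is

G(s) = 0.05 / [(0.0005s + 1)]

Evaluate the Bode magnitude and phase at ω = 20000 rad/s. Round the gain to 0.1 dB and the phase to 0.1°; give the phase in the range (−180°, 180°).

-46.1 dB, -84.3°

At ω = 20000 rad/s:
pole (1 + j20000·0.0005) = 1 + j10 → |·| ≈ 10.05, ∠ ≈ 84.29°
|G| = 0.05 · 1 / (10.05) ≈ 0.0049751
Gain = 20 log₁₀(0.0049751) ≈ -46.06 dB
∠G = (0°) − (84.29°) = -84.29°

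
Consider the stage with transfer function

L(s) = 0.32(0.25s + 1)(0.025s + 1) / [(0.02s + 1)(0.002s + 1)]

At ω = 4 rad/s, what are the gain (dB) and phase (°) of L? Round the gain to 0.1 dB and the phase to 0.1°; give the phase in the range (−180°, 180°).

-6.9 dB, 45.7°

At ω = 4 rad/s:
zero (1 + j4·0.25) = 1 + j1 → |·| ≈ 1.4142, ∠ ≈ 45.00°
zero (1 + j4·0.025) = 1 + j0.1 → |·| ≈ 1.005, ∠ ≈ 5.71°
pole (1 + j4·0.02) = 1 + j0.08 → |·| ≈ 1.0032, ∠ ≈ 4.57°
pole (1 + j4·0.002) = 1 + j0.008 → |·| ≈ 1, ∠ ≈ 0.46°
|L| = 0.32 · 1.4142 · 1.005 / (1.0032 · 1) ≈ 0.45336
Gain = 20 log₁₀(0.45336) ≈ -6.87 dB
∠L = (45.00° + 5.71°) − (4.57° + 0.46°) = 45.68°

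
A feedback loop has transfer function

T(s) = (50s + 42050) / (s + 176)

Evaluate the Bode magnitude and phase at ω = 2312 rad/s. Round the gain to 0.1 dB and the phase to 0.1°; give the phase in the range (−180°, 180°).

34.5 dB, -15.6°

Substitute s = j2312:
Numerator: 50(j2312) + 42050 = 42050 + j115600
Denominator: (j2312) + 176 = 176 + j2312
|N| = √(42050² + 115600²) ≈ 1.2301e+05, ∠N ≈ 70.01°
|D| = √(176² + 2312²) ≈ 2318.7, ∠D ≈ 85.65°
|T| = 1.2301e+05 / 2318.7 ≈ 53.051
Gain = 20 log₁₀(53.051) ≈ 34.49 dB
∠T = 70.01° − 85.65° = -15.64°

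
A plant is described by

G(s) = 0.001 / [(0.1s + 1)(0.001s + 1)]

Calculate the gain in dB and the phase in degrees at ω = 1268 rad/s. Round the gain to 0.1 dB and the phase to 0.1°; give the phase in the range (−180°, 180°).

At ω = 1268 rad/s:
pole (1 + j1268·0.1) = 1 + j126.8 → |·| ≈ 126.8, ∠ ≈ 89.55°
pole (1 + j1268·0.001) = 1 + j1.268 → |·| ≈ 1.6149, ∠ ≈ 51.74°
|G| = 0.001 · 1 / (126.8 · 1.6149) ≈ 4.8835e-06
Gain = 20 log₁₀(4.8835e-06) ≈ -106.23 dB
∠G = (0°) − (89.55° + 51.74°) = -141.29°

-106.2 dB, -141.3°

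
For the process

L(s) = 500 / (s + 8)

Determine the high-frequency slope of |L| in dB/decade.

Each pole contributes −20 dB/decade at high frequency; each zero contributes +20 dB/decade.
Net: 0 zero(s) − 1 pole(s) → -20 dB/decade.

-20 dB/decade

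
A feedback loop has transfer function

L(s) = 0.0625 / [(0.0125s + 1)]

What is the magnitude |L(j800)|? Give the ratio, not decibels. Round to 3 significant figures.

At ω = 800 rad/s:
pole (1 + j800·0.0125) = 1 + j10 → |·| ≈ 10.05, ∠ ≈ 84.29°
|L| = 0.0625 · 1 / (10.05) ≈ 0.0062189

0.00622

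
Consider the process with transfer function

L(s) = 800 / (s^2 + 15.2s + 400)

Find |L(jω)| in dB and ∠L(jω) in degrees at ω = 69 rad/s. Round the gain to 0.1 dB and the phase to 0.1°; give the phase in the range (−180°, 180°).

At s = jω = j69:
quadratic: (j69)² + 15.2·j69 + 400 = -4361 + j1048.8 → |·| ≈ 4485.3, ∠ ≈ 166.48°
|L| = 800 / 4485.3 ≈ 0.17836
Gain = 20 log₁₀(0.17836) ≈ -14.97 dB
∠L = 0.00° − 166.48° = -166.48°

-15.0 dB, -166.5°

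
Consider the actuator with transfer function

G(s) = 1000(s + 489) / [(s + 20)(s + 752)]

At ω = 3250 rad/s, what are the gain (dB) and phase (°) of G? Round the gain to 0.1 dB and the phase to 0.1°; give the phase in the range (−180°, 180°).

At s = jω = j3250:
zero (s+489): 489 + j3250 → |·| = √(489²+3250²) = √10801621 ≈ 3286.6, ∠ = arctan(3250/489) ≈ 81.44°
pole (s+20): 20 + j3250 → |·| = √(20²+3250²) = √10562900 ≈ 3250.1, ∠ = arctan(3250/20) ≈ 89.65°
pole (s+752): 752 + j3250 → |·| = √(752²+3250²) = √11128004 ≈ 3335.9, ∠ = arctan(3250/752) ≈ 76.97°
|G| = 1000 · 3286.6 / 1.0842e+07 ≈ 0.30314
Gain = 20 log₁₀(0.30314) ≈ -10.37 dB
∠G = 81.44° − 166.62° = -85.18°

-10.4 dB, -85.2°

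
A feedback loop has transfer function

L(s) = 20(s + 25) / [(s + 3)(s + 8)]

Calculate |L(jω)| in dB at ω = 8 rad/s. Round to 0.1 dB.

14.7 dB

At s = jω = j8:
zero (s+25): 25 + j8 → |·| = √(25²+8²) = √689 ≈ 26.249, ∠ = arctan(8/25) ≈ 17.74°
pole (s+3): 3 + j8 → |·| = √(3²+8²) = √73 ≈ 8.544, ∠ = arctan(8/3) ≈ 69.44°
pole (s+8): 8 + j8 → |·| = √(8²+8²) = √128 ≈ 11.314, ∠ = arctan(8/8) ≈ 45.00°
|L| = 20 · 26.249 / 96.667 ≈ 5.4308
Gain = 20 log₁₀(5.4308) ≈ 14.70 dB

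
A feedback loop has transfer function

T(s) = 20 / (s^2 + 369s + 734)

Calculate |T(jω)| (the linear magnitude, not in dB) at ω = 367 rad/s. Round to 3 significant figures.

Substitute s = j367:
Numerator: 20 = 20 + j0
Denominator: (j367)^2 + 369(j367) + 734 = -133955 + j135423
|N| = √(20² + 0²) ≈ 20, ∠N ≈ 0.00°
|D| = √(133955² + 135423²) ≈ 1.9048e+05, ∠D ≈ 134.69°
|T| = 20 / 1.9048e+05 ≈ 0.000105

0.000105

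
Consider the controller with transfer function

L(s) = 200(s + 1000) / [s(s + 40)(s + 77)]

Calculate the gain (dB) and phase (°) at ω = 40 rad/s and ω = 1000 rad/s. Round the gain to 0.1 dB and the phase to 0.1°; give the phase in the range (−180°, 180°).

At s = jω = j40:
zero (s+1000): 1000 + j40 → |·| = √(1000²+40²) = √1001600 ≈ 1000.8, ∠ = arctan(40/1000) ≈ 2.29°
pole (s+40): 40 + j40 → |·| = √(40²+40²) = √3200 ≈ 56.569, ∠ = arctan(40/40) ≈ 45.00°
pole (s+77): 77 + j40 → |·| = √(77²+40²) = √7529 ≈ 86.77, ∠ = arctan(40/77) ≈ 27.45°
pole at origin: |s| = 40, ∠ = 90.00° (in denominator)
|L| = 200 · 1000.8 / 1.9634e+05 ≈ 1.0195
Gain = 20 log₁₀(1.0195) ≈ 0.17 dB
∠L = 2.29° − 162.45° = -160.16°

At s = jω = j1000:
zero (s+1000): 1000 + j1000 → |·| = √(1000²+1000²) = √2000000 ≈ 1414.2, ∠ = arctan(1000/1000) ≈ 45.00°
pole (s+40): 40 + j1000 → |·| = √(40²+1000²) = √1001600 ≈ 1000.8, ∠ = arctan(1000/40) ≈ 87.71°
pole (s+77): 77 + j1000 → |·| = √(77²+1000²) = √1005929 ≈ 1003, ∠ = arctan(1000/77) ≈ 85.60°
pole at origin: |s| = 1000, ∠ = 90.00° (in denominator)
|L| = 200 · 1414.2 / 1.0038e+09 ≈ 0.00028177
Gain = 20 log₁₀(0.00028177) ≈ -71.00 dB
∠L = 45.00° − 263.31° = -218.31° ≡ 141.69° (principal value)

ω = 40: 0.2 dB, -160.2°; ω = 1000: -71.0 dB, 141.7°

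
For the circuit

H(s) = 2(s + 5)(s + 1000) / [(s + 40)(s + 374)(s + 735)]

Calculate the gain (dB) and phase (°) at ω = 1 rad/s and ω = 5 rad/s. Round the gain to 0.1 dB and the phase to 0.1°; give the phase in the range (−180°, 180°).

ω = 1: -60.7 dB, 9.7°; ω = 5: -57.9 dB, 37.0°

At s = jω = j1:
zero (s+5): 5 + j1 → |·| = √(5²+1²) = √26 ≈ 5.099, ∠ = arctan(1/5) ≈ 11.31°
zero (s+1000): 1000 + j1 → |·| = √(1000²+1²) = √1000001 ≈ 1000, ∠ = arctan(1/1000) ≈ 0.06°
pole (s+40): 40 + j1 → |·| = √(40²+1²) = √1601 ≈ 40.012, ∠ = arctan(1/40) ≈ 1.43°
pole (s+374): 374 + j1 → |·| = √(374²+1²) = √139877 ≈ 374, ∠ = arctan(1/374) ≈ 0.15°
pole (s+735): 735 + j1 → |·| = √(735²+1²) = √540226 ≈ 735, ∠ = arctan(1/735) ≈ 0.08°
|H| = 2 · 5099 / 1.0999e+07 ≈ 0.00092718
Gain = 20 log₁₀(0.00092718) ≈ -60.66 dB
∠H = 11.37° − 1.66° = 9.71°

At s = jω = j5:
zero (s+5): 5 + j5 → |·| = √(5²+5²) = √50 ≈ 7.0711, ∠ = arctan(5/5) ≈ 45.00°
zero (s+1000): 1000 + j5 → |·| = √(1000²+5²) = √1000025 ≈ 1000, ∠ = arctan(5/1000) ≈ 0.29°
pole (s+40): 40 + j5 → |·| = √(40²+5²) = √1625 ≈ 40.311, ∠ = arctan(5/40) ≈ 7.13°
pole (s+374): 374 + j5 → |·| = √(374²+5²) = √139901 ≈ 374.03, ∠ = arctan(5/374) ≈ 0.77°
pole (s+735): 735 + j5 → |·| = √(735²+5²) = √540250 ≈ 735.02, ∠ = arctan(5/735) ≈ 0.39°
|H| = 2 · 7071.1 / 1.1082e+07 ≈ 0.0012761
Gain = 20 log₁₀(0.0012761) ≈ -57.88 dB
∠H = 45.29° − 8.29° = 37.00°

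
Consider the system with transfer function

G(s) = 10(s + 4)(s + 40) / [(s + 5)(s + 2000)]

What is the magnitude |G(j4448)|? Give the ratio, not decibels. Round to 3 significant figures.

9.12

At s = jω = j4448:
zero (s+4): 4 + j4448 → |·| = √(4²+4448²) = √19784720 ≈ 4448, ∠ = arctan(4448/4) ≈ 89.95°
zero (s+40): 40 + j4448 → |·| = √(40²+4448²) = √19786304 ≈ 4448.2, ∠ = arctan(4448/40) ≈ 89.48°
pole (s+5): 5 + j4448 → |·| = √(5²+4448²) = √19784729 ≈ 4448, ∠ = arctan(4448/5) ≈ 89.94°
pole (s+2000): 2000 + j4448 → |·| = √(2000²+4448²) = √23784704 ≈ 4877, ∠ = arctan(4448/2000) ≈ 65.79°
|G| = 10 · 1.9786e+07 / 2.1693e+07 ≈ 9.1209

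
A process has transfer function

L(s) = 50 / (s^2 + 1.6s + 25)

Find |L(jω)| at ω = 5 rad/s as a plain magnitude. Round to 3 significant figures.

6.25

At s = jω = j5:
quadratic: (j5)² + 1.6·j5 + 25 = 0 + j8 → |·| ≈ 8, ∠ ≈ 90.00°
|L| = 50 / 8 ≈ 6.25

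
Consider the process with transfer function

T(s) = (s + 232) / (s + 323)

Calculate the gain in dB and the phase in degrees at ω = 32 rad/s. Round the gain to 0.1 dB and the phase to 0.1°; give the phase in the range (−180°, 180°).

At s = jω = j32:
zero (s+232): 232 + j32 → |·| = √(232²+32²) = √54848 ≈ 234.2, ∠ = arctan(32/232) ≈ 7.85°
pole (s+323): 323 + j32 → |·| = √(323²+32²) = √105353 ≈ 324.58, ∠ = arctan(32/323) ≈ 5.66°
|T| = 1 · 234.2 / 324.58 ≈ 0.72155
Gain = 20 log₁₀(0.72155) ≈ -2.83 dB
∠T = 7.85° − 5.66° = 2.19°

-2.8 dB, 2.2°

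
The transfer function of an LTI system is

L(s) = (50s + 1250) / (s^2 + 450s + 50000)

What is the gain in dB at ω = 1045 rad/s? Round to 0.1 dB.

-26.8 dB

Substitute s = j1045:
Numerator: 50(j1045) + 1250 = 1250 + j52250
Denominator: (j1045)^2 + 450(j1045) + 50000 = -1042025 + j470250
|N| = √(1250² + 52250²) ≈ 52265, ∠N ≈ 88.63°
|D| = √(1042025² + 470250²) ≈ 1.1432e+06, ∠D ≈ 155.71°
|L| = 52265 / 1.1432e+06 ≈ 0.045718
Gain = 20 log₁₀(0.045718) ≈ -26.80 dB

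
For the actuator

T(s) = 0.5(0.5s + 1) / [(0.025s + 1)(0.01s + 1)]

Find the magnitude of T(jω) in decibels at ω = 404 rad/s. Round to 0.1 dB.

7.6 dB

At ω = 404 rad/s:
zero (1 + j404·0.5) = 1 + j202 → |·| ≈ 202, ∠ ≈ 89.72°
pole (1 + j404·0.025) = 1 + j10.1 → |·| ≈ 10.149, ∠ ≈ 84.35°
pole (1 + j404·0.01) = 1 + j4.04 → |·| ≈ 4.1619, ∠ ≈ 76.10°
|T| = 0.5 · 202 / (10.149 · 4.1619) ≈ 2.3911
Gain = 20 log₁₀(2.3911) ≈ 7.57 dB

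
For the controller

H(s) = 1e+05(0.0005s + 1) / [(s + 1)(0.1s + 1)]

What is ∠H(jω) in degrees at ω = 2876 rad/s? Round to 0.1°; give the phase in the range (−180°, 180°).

-124.6°

At ω = 2876 rad/s:
zero (1 + j2876·0.0005) = 1 + j1.438 → |·| ≈ 1.7515, ∠ ≈ 55.18°
pole (1 + j2876·1) = 1 + j2876 → |·| ≈ 2876, ∠ ≈ 89.98°
pole (1 + j2876·0.1) = 1 + j287.6 → |·| ≈ 287.6, ∠ ≈ 89.80°
∠H = (55.18°) − (89.98° + 89.80°) = -124.60°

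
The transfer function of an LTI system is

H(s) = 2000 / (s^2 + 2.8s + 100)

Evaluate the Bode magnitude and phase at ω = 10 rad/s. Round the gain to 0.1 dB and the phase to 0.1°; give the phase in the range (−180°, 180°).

37.1 dB, -90.0°

At s = jω = j10:
quadratic: (j10)² + 2.8·j10 + 100 = 0 + j28 → |·| ≈ 28, ∠ ≈ 90.00°
|H| = 2000 / 28 ≈ 71.429
Gain = 20 log₁₀(71.429) ≈ 37.08 dB
∠H = 0.00° − 90.00° = -90.00°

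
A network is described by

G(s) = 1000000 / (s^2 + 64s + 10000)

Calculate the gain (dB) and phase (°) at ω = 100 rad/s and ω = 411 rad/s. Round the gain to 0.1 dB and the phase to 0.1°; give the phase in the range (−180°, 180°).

ω = 100: 43.9 dB, -90.0°; ω = 411: 15.9 dB, -170.6°

At s = jω = j100:
quadratic: (j100)² + 64·j100 + 10000 = 0 + j6400 → |·| ≈ 6400, ∠ ≈ 90.00°
|G| = 1000000 / 6400 ≈ 156.25
Gain = 20 log₁₀(156.25) ≈ 43.88 dB
∠G = 0.00° − 90.00° = -90.00°

At s = jω = j411:
quadratic: (j411)² + 64·j411 + 10000 = -158921 + j26304 → |·| ≈ 1.6108e+05, ∠ ≈ 170.60°
|G| = 1000000 / 1.6108e+05 ≈ 6.2081
Gain = 20 log₁₀(6.2081) ≈ 15.86 dB
∠G = 0.00° − 170.60° = -170.60°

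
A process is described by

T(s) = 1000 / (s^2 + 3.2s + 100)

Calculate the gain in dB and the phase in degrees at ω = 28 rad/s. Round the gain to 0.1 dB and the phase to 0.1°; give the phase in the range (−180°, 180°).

At s = jω = j28:
quadratic: (j28)² + 3.2·j28 + 100 = -684 + j89.6 → |·| ≈ 689.84, ∠ ≈ 172.54°
|T| = 1000 / 689.84 ≈ 1.4496
Gain = 20 log₁₀(1.4496) ≈ 3.22 dB
∠T = 0.00° − 172.54° = -172.54°

3.2 dB, -172.5°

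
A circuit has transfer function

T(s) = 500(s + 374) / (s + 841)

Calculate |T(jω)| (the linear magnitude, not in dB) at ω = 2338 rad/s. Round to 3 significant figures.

At s = jω = j2338:
zero (s+374): 374 + j2338 → |·| = √(374²+2338²) = √5606120 ≈ 2367.7, ∠ = arctan(2338/374) ≈ 80.91°
pole (s+841): 841 + j2338 → |·| = √(841²+2338²) = √6173525 ≈ 2484.7, ∠ = arctan(2338/841) ≈ 70.22°
|T| = 500 · 2367.7 / 2484.7 ≈ 476.46

476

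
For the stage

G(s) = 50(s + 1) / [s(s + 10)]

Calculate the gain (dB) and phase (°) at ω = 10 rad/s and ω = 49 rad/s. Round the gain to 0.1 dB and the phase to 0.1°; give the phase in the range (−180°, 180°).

At s = jω = j10:
zero (s+1): 1 + j10 → |·| = √(1²+10²) = √101 ≈ 10.05, ∠ = arctan(10/1) ≈ 84.29°
pole (s+10): 10 + j10 → |·| = √(10²+10²) = √200 ≈ 14.142, ∠ = arctan(10/10) ≈ 45.00°
pole at origin: |s| = 10, ∠ = 90.00° (in denominator)
|G| = 50 · 10.05 / 141.42 ≈ 3.5532
Gain = 20 log₁₀(3.5532) ≈ 11.01 dB
∠G = 84.29° − 135.00° = -50.71°

At s = jω = j49:
zero (s+1): 1 + j49 → |·| = √(1²+49²) = √2402 ≈ 49.01, ∠ = arctan(49/1) ≈ 88.83°
pole (s+10): 10 + j49 → |·| = √(10²+49²) = √2501 ≈ 50.01, ∠ = arctan(49/10) ≈ 78.47°
pole at origin: |s| = 49, ∠ = 90.00° (in denominator)
|G| = 50 · 49.01 / 2450.5 ≈ 1
Gain = 20 log₁₀(1) ≈ 0.00 dB
∠G = 88.83° − 168.47° = -79.64°

ω = 10: 11.0 dB, -50.7°; ω = 49: 0.0 dB, -79.6°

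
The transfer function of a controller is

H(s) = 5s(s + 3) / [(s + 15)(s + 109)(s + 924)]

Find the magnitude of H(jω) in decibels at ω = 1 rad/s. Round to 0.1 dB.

-99.6 dB

At s = jω = j1:
zero (s+3): 3 + j1 → |·| = √(3²+1²) = √10 ≈ 3.1623, ∠ = arctan(1/3) ≈ 18.43°
zero at origin: s = j1 → |·| = 1, ∠ = 90.00°
pole (s+15): 15 + j1 → |·| = √(15²+1²) = √226 ≈ 15.033, ∠ = arctan(1/15) ≈ 3.81°
pole (s+109): 109 + j1 → |·| = √(109²+1²) = √11882 ≈ 109, ∠ = arctan(1/109) ≈ 0.53°
pole (s+924): 924 + j1 → |·| = √(924²+1²) = √853777 ≈ 924, ∠ = arctan(1/924) ≈ 0.06°
|H| = 5 · 3.1623 / 1.5141e+06 ≈ 1.0443e-05
Gain = 20 log₁₀(1.0443e-05) ≈ -99.62 dB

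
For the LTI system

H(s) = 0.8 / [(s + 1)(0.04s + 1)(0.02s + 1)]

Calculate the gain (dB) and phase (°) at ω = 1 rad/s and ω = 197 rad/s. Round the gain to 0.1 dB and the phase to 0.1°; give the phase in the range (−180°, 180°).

ω = 1: -5.0 dB, -48.4°; ω = 197: -78.0 dB, 111.8°

At ω = 1 rad/s:
pole (1 + j1·1) = 1 + j1 → |·| ≈ 1.4142, ∠ ≈ 45.00°
pole (1 + j1·0.04) = 1 + j0.04 → |·| ≈ 1.0008, ∠ ≈ 2.29°
pole (1 + j1·0.02) = 1 + j0.02 → |·| ≈ 1.0002, ∠ ≈ 1.15°
|H| = 0.8 · 1 / (1.4142 · 1.0008 · 1.0002) ≈ 0.56513
Gain = 20 log₁₀(0.56513) ≈ -4.96 dB
∠H = (0°) − (45.00° + 2.29° + 1.15°) = -48.44°

At ω = 197 rad/s:
pole (1 + j197·1) = 1 + j197 → |·| ≈ 197, ∠ ≈ 89.71°
pole (1 + j197·0.04) = 1 + j7.88 → |·| ≈ 7.9432, ∠ ≈ 82.77°
pole (1 + j197·0.02) = 1 + j3.94 → |·| ≈ 4.0649, ∠ ≈ 75.76°
|H| = 0.8 · 1 / (197 · 7.9432 · 4.0649) ≈ 0.00012577
Gain = 20 log₁₀(0.00012577) ≈ -78.01 dB
∠H = (0°) − (89.71° + 82.77° + 75.76°) = -248.24° ≡ 111.76° (principal value)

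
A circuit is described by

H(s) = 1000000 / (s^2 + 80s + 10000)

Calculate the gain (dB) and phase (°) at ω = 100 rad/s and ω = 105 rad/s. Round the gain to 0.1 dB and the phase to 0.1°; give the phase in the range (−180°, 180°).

At s = jω = j100:
quadratic: (j100)² + 80·j100 + 10000 = 0 + j8000 → |·| ≈ 8000, ∠ ≈ 90.00°
|H| = 1000000 / 8000 ≈ 125
Gain = 20 log₁₀(125) ≈ 41.94 dB
∠H = 0.00° − 90.00° = -90.00°

At s = jω = j105:
quadratic: (j105)² + 80·j105 + 10000 = -1025 + j8400 → |·| ≈ 8462.3, ∠ ≈ 96.96°
|H| = 1000000 / 8462.3 ≈ 118.17
Gain = 20 log₁₀(118.17) ≈ 41.45 dB
∠H = 0.00° − 96.96° = -96.96°

ω = 100: 41.9 dB, -90.0°; ω = 105: 41.5 dB, -97.0°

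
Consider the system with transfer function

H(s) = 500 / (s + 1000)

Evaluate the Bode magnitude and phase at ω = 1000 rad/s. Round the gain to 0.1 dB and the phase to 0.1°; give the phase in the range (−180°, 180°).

Substitute s = j1000:
Numerator: 500 = 500 + j0
Denominator: (j1000) + 1000 = 1000 + j1000
|N| = √(500² + 0²) ≈ 500, ∠N ≈ 0.00°
|D| = √(1000² + 1000²) ≈ 1414.2, ∠D ≈ 45.00°
|H| = 500 / 1414.2 ≈ 0.35356
Gain = 20 log₁₀(0.35356) ≈ -9.03 dB
∠H = 0.00° − 45.00° = -45.00°

-9.0 dB, -45.0°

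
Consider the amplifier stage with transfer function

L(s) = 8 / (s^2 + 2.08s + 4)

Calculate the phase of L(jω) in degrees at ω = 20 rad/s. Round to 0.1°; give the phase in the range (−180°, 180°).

At s = jω = j20:
quadratic: (j20)² + 2.08·j20 + 4 = -396 + j41.6 → |·| ≈ 398.18, ∠ ≈ 174.00°
∠L = 0.00° − 174.00° = -174.00°

-174.0°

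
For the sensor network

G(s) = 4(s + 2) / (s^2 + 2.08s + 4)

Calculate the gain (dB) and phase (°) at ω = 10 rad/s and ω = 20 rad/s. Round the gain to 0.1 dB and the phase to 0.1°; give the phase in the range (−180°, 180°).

At s = jω = j10:
zero (s+2): 2 + j10 → |·| = √(2²+10²) = √104 ≈ 10.198, ∠ = arctan(10/2) ≈ 78.69°
quadratic: (j10)² + 2.08·j10 + 4 = -96 + j20.8 → |·| ≈ 98.227, ∠ ≈ 167.77°
|G| = 4 · 10.198 / 98.227 ≈ 0.41528
Gain = 20 log₁₀(0.41528) ≈ -7.63 dB
∠G = 78.69° − 167.77° = -89.08°

At s = jω = j20:
zero (s+2): 2 + j20 → |·| = √(2²+20²) = √404 ≈ 20.1, ∠ = arctan(20/2) ≈ 84.29°
quadratic: (j20)² + 2.08·j20 + 4 = -396 + j41.6 → |·| ≈ 398.18, ∠ ≈ 174.00°
|G| = 4 · 20.1 / 398.18 ≈ 0.20192
Gain = 20 log₁₀(0.20192) ≈ -13.90 dB
∠G = 84.29° − 174.00° = -89.71°

ω = 10: -7.6 dB, -89.1°; ω = 20: -13.9 dB, -89.7°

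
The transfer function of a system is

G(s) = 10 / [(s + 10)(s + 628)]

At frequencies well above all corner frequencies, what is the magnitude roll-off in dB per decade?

Each pole contributes −20 dB/decade at high frequency; each zero contributes +20 dB/decade.
Net: 0 zero(s) − 2 pole(s) → -40 dB/decade.

-40 dB/decade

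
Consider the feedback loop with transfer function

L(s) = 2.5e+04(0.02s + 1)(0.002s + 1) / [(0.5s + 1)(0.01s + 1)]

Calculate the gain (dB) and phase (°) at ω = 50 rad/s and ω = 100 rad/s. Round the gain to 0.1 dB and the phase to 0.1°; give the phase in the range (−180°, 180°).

ω = 50: 62.1 dB, -63.6°; ω = 100: 58.1 dB, -59.1°

At ω = 50 rad/s:
zero (1 + j50·0.02) = 1 + j1 → |·| ≈ 1.4142, ∠ ≈ 45.00°
zero (1 + j50·0.002) = 1 + j0.1 → |·| ≈ 1.005, ∠ ≈ 5.71°
pole (1 + j50·0.5) = 1 + j25 → |·| ≈ 25.02, ∠ ≈ 87.71°
pole (1 + j50·0.01) = 1 + j0.5 → |·| ≈ 1.118, ∠ ≈ 26.57°
|L| = 2.5e+04 · 1.4142 · 1.005 / (25.02 · 1.118) ≈ 1270.2
Gain = 20 log₁₀(1270.2) ≈ 62.08 dB
∠L = (45.00° + 5.71°) − (87.71° + 26.57°) = -63.57°

At ω = 100 rad/s:
zero (1 + j100·0.02) = 1 + j2 → |·| ≈ 2.2361, ∠ ≈ 63.43°
zero (1 + j100·0.002) = 1 + j0.2 → |·| ≈ 1.0198, ∠ ≈ 11.31°
pole (1 + j100·0.5) = 1 + j50 → |·| ≈ 50.01, ∠ ≈ 88.85°
pole (1 + j100·0.01) = 1 + j1 → |·| ≈ 1.4142, ∠ ≈ 45.00°
|L| = 2.5e+04 · 2.2361 · 1.0198 / (50.01 · 1.4142) ≈ 806.08
Gain = 20 log₁₀(806.08) ≈ 58.13 dB
∠L = (63.43° + 11.31°) − (88.85° + 45.00°) = -59.11°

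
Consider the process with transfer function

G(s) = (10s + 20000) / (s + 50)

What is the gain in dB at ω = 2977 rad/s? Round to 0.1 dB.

21.6 dB

Substitute s = j2977:
Numerator: 10(j2977) + 20000 = 20000 + j29770
Denominator: (j2977) + 50 = 50 + j2977
|N| = √(20000² + 29770²) ≈ 35864, ∠N ≈ 56.11°
|D| = √(50² + 2977²) ≈ 2977.4, ∠D ≈ 89.04°
|G| = 35864 / 2977.4 ≈ 12.045
Gain = 20 log₁₀(12.045) ≈ 21.62 dB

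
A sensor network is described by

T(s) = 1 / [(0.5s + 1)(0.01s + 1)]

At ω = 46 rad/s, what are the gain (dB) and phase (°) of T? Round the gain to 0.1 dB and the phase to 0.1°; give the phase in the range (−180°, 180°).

At ω = 46 rad/s:
pole (1 + j46·0.5) = 1 + j23 → |·| ≈ 23.022, ∠ ≈ 87.51°
pole (1 + j46·0.01) = 1 + j0.46 → |·| ≈ 1.1007, ∠ ≈ 24.70°
|T| = 1 · 1 / (23.022 · 1.1007) ≈ 0.039463
Gain = 20 log₁₀(0.039463) ≈ -28.08 dB
∠T = (0°) − (87.51° + 24.70°) = -112.21°

-28.1 dB, -112.2°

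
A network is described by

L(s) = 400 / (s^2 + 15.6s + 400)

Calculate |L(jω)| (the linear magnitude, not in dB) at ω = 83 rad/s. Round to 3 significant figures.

At s = jω = j83:
quadratic: (j83)² + 15.6·j83 + 400 = -6489 + j1294.8 → |·| ≈ 6616.9, ∠ ≈ 168.72°
|L| = 400 / 6616.9 ≈ 0.060451

0.0605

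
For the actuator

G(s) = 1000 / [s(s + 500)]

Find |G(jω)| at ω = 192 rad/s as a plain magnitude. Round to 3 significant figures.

At s = jω = j192:
pole (s+500): 500 + j192 → |·| = √(500²+192²) = √286864 ≈ 535.6, ∠ = arctan(192/500) ≈ 21.01°
pole at origin: |s| = 192, ∠ = 90.00° (in denominator)
|G| = 1000 / 1.0284e+05 ≈ 0.0097238

0.00972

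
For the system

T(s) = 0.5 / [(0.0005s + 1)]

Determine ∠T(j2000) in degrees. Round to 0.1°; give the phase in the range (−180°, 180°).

-45.0°

At ω = 2000 rad/s:
pole (1 + j2000·0.0005) = 1 + j1 → |·| ≈ 1.4142, ∠ ≈ 45.00°
∠T = (0°) − (45.00°) = -45.00°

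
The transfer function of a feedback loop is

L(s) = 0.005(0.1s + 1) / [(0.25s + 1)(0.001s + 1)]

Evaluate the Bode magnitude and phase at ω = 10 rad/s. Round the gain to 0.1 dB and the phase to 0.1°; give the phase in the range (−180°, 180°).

-51.6 dB, -23.8°

At ω = 10 rad/s:
zero (1 + j10·0.1) = 1 + j1 → |·| ≈ 1.4142, ∠ ≈ 45.00°
pole (1 + j10·0.25) = 1 + j2.5 → |·| ≈ 2.6926, ∠ ≈ 68.20°
pole (1 + j10·0.001) = 1 + j0.01 → |·| ≈ 1, ∠ ≈ 0.57°
|L| = 0.005 · 1.4142 / (2.6926 · 1) ≈ 0.0026261
Gain = 20 log₁₀(0.0026261) ≈ -51.61 dB
∠L = (45.00°) − (68.20° + 0.57°) = -23.77°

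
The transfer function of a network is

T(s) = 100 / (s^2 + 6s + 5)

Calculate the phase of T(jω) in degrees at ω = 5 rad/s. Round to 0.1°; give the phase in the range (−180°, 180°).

-123.7°

Substitute s = j5:
Numerator: 100 = 100 + j0
Denominator: (j5)^2 + 6(j5) + 5 = -20 + j30
|N| = √(100² + 0²) ≈ 100, ∠N ≈ 0.00°
|D| = √(20² + 30²) ≈ 36.056, ∠D ≈ 123.69°
∠T = 0.00° − 123.69° = -123.69°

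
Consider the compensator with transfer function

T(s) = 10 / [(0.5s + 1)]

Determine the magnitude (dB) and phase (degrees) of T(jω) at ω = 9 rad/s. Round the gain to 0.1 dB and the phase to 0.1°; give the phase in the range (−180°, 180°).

At ω = 9 rad/s:
pole (1 + j9·0.5) = 1 + j4.5 → |·| ≈ 4.6098, ∠ ≈ 77.47°
|T| = 10 · 1 / (4.6098) ≈ 2.1693
Gain = 20 log₁₀(2.1693) ≈ 6.73 dB
∠T = (0°) − (77.47°) = -77.47°

6.7 dB, -77.5°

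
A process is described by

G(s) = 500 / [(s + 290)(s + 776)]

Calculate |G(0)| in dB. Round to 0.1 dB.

G(0) = 500 / (290·776) ≈ 0.0022218
20 log₁₀(0.0022218) ≈ -53.07 dB

-53.1 dB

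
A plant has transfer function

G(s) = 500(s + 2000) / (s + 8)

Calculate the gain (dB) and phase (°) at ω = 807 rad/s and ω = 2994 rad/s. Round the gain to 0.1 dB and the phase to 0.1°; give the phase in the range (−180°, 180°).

ω = 807: 62.5 dB, -67.5°; ω = 2994: 55.6 dB, -33.6°

At s = jω = j807:
zero (s+2000): 2000 + j807 → |·| = √(2000²+807²) = √4651249 ≈ 2156.7, ∠ = arctan(807/2000) ≈ 21.97°
pole (s+8): 8 + j807 → |·| = √(8²+807²) = √651313 ≈ 807.04, ∠ = arctan(807/8) ≈ 89.43°
|G| = 500 · 2156.7 / 807.04 ≈ 1336.2
Gain = 20 log₁₀(1336.2) ≈ 62.52 dB
∠G = 21.97° − 89.43° = -67.46°

At s = jω = j2994:
zero (s+2000): 2000 + j2994 → |·| = √(2000²+2994²) = √12964036 ≈ 3600.6, ∠ = arctan(2994/2000) ≈ 56.26°
pole (s+8): 8 + j2994 → |·| = √(8²+2994²) = √8964100 ≈ 2994, ∠ = arctan(2994/8) ≈ 89.85°
|G| = 500 · 3600.6 / 2994 ≈ 601.3
Gain = 20 log₁₀(601.3) ≈ 55.58 dB
∠G = 56.26° − 89.85° = -33.59°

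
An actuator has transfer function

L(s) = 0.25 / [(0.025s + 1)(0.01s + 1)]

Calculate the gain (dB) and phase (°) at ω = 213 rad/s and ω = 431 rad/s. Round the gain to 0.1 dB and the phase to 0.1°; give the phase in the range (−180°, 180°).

ω = 213: -34.2 dB, -144.2°; ω = 431: -45.6 dB, -161.6°

At ω = 213 rad/s:
pole (1 + j213·0.025) = 1 + j5.325 → |·| ≈ 5.4181, ∠ ≈ 79.36°
pole (1 + j213·0.01) = 1 + j2.13 → |·| ≈ 2.3531, ∠ ≈ 64.85°
|L| = 0.25 · 1 / (5.4181 · 2.3531) ≈ 0.019609
Gain = 20 log₁₀(0.019609) ≈ -34.15 dB
∠L = (0°) − (79.36° + 64.85°) = -144.21°

At ω = 431 rad/s:
pole (1 + j431·0.025) = 1 + j10.775 → |·| ≈ 10.821, ∠ ≈ 84.70°
pole (1 + j431·0.01) = 1 + j4.31 → |·| ≈ 4.4245, ∠ ≈ 76.94°
|L| = 0.25 · 1 / (10.821 · 4.4245) ≈ 0.0052217
Gain = 20 log₁₀(0.0052217) ≈ -45.64 dB
∠L = (0°) − (84.70° + 76.94°) = -161.64°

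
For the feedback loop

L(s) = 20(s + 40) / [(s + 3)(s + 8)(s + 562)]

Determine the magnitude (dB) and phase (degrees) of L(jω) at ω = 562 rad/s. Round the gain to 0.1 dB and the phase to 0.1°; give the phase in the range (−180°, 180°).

At s = jω = j562:
zero (s+40): 40 + j562 → |·| = √(40²+562²) = √317444 ≈ 563.42, ∠ = arctan(562/40) ≈ 85.93°
pole (s+3): 3 + j562 → |·| = √(3²+562²) = √315853 ≈ 562.01, ∠ = arctan(562/3) ≈ 89.69°
pole (s+8): 8 + j562 → |·| = √(8²+562²) = √315908 ≈ 562.06, ∠ = arctan(562/8) ≈ 89.18°
pole (s+562): 562 + j562 → |·| = √(562²+562²) = √631688 ≈ 794.79, ∠ = arctan(562/562) ≈ 45.00°
|L| = 20 · 563.42 / 2.5106e+08 ≈ 4.4883e-05
Gain = 20 log₁₀(4.4883e-05) ≈ -86.96 dB
∠L = 85.93° − 223.87° = -137.94°

-87.0 dB, -137.9°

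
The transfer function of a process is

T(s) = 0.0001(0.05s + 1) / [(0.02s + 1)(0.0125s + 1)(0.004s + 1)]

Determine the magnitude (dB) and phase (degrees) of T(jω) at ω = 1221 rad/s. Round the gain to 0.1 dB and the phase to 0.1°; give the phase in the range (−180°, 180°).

At ω = 1221 rad/s:
zero (1 + j1221·0.05) = 1 + j61.05 → |·| ≈ 61.058, ∠ ≈ 89.06°
pole (1 + j1221·0.02) = 1 + j24.42 → |·| ≈ 24.44, ∠ ≈ 87.66°
pole (1 + j1221·0.0125) = 1 + j15.2625 → |·| ≈ 15.295, ∠ ≈ 86.25°
pole (1 + j1221·0.004) = 1 + j4.884 → |·| ≈ 4.9853, ∠ ≈ 78.43°
|T| = 0.0001 · 61.058 / (24.44 · 15.295 · 4.9853) ≈ 3.2764e-06
Gain = 20 log₁₀(3.2764e-06) ≈ -109.69 dB
∠T = (89.06°) − (87.66° + 86.25° + 78.43°) = -163.28°

-109.7 dB, -163.3°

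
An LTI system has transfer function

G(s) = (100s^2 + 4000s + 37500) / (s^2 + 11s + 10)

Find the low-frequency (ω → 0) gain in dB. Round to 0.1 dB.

G(0) = 37500 / 10 = 3750
20 log₁₀(3750) ≈ 71.48 dB

71.5 dB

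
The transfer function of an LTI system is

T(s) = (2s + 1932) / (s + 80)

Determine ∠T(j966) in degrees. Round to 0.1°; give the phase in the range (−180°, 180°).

Substitute s = j966:
Numerator: 2(j966) + 1932 = 1932 + j1932
Denominator: (j966) + 80 = 80 + j966
|N| = √(1932² + 1932²) ≈ 2732.3, ∠N ≈ 45.00°
|D| = √(80² + 966²) ≈ 969.31, ∠D ≈ 85.27°
∠T = 45.00° − 85.27° = -40.27°

-40.3°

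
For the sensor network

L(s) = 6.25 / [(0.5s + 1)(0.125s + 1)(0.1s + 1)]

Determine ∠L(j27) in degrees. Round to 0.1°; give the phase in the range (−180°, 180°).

At ω = 27 rad/s:
pole (1 + j27·0.5) = 1 + j13.5 → |·| ≈ 13.537, ∠ ≈ 85.76°
pole (1 + j27·0.125) = 1 + j3.375 → |·| ≈ 3.52, ∠ ≈ 73.50°
pole (1 + j27·0.1) = 1 + j2.7 → |·| ≈ 2.8792, ∠ ≈ 69.68°
∠L = (0°) − (85.76° + 73.50° + 69.68°) = -228.94° ≡ 131.06° (principal value)

131.1°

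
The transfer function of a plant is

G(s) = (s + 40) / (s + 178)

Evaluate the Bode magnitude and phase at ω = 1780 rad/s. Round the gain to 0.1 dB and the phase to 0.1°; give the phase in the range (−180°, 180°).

-0.0 dB, 4.4°

Substitute s = j1780:
Numerator: (j1780) + 40 = 40 + j1780
Denominator: (j1780) + 178 = 178 + j1780
|N| = √(40² + 1780²) ≈ 1780.4, ∠N ≈ 88.71°
|D| = √(178² + 1780²) ≈ 1788.9, ∠D ≈ 84.29°
|G| = 1780.4 / 1788.9 ≈ 0.99525
Gain = 20 log₁₀(0.99525) ≈ -0.04 dB
∠G = 88.71° − 84.29° = 4.42°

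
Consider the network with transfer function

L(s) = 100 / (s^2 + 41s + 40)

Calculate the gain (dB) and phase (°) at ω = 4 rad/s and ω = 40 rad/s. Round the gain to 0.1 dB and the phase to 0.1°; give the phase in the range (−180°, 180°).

Substitute s = j4:
Numerator: 100 = 100 + j0
Denominator: (j4)^2 + 41(j4) + 40 = 24 + j164
|N| = √(100² + 0²) ≈ 100, ∠N ≈ 0.00°
|D| = √(24² + 164²) ≈ 165.75, ∠D ≈ 81.67°
|L| = 100 / 165.75 ≈ 0.60332
Gain = 20 log₁₀(0.60332) ≈ -4.39 dB
∠L = 0.00° − 81.67° = -81.67°

Substitute s = j40:
Numerator: 100 = 100 + j0
Denominator: (j40)^2 + 41(j40) + 40 = -1560 + j1640
|N| = √(100² + 0²) ≈ 100, ∠N ≈ 0.00°
|D| = √(1560² + 1640²) ≈ 2263.4, ∠D ≈ 133.57°
|L| = 100 / 2263.4 ≈ 0.044181
Gain = 20 log₁₀(0.044181) ≈ -27.10 dB
∠L = 0.00° − 133.57° = -133.57°

ω = 4: -4.4 dB, -81.7°; ω = 40: -27.1 dB, -133.6°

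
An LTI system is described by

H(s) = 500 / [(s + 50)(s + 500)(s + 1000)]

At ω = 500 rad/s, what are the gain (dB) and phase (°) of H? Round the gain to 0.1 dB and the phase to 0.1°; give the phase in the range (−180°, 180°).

-118.0 dB, -155.9°

At s = jω = j500:
pole (s+50): 50 + j500 → |·| = √(50²+500²) = √252500 ≈ 502.49, ∠ = arctan(500/50) ≈ 84.29°
pole (s+500): 500 + j500 → |·| = √(500²+500²) = √500000 ≈ 707.11, ∠ = arctan(500/500) ≈ 45.00°
pole (s+1000): 1000 + j500 → |·| = √(1000²+500²) = √1250000 ≈ 1118, ∠ = arctan(500/1000) ≈ 26.57°
|H| = 500 / 3.9724e+08 ≈ 1.2587e-06
Gain = 20 log₁₀(1.2587e-06) ≈ -118.00 dB
∠H = 0.00° − 155.86° = -155.86°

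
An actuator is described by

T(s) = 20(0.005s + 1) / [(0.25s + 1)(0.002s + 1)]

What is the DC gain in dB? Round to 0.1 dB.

T(0) = 20 · 1 / 1 = 20
20 log₁₀(20) ≈ 26.02 dB

26.0 dB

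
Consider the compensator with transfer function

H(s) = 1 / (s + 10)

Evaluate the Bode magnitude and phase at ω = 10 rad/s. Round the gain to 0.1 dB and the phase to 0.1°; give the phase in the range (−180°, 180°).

Substitute s = j10:
Numerator: 1 = 1 + j0
Denominator: (j10) + 10 = 10 + j10
|N| = √(1² + 0²) ≈ 1, ∠N ≈ 0.00°
|D| = √(10² + 10²) ≈ 14.142, ∠D ≈ 45.00°
|H| = 1 / 14.142 ≈ 0.070711
Gain = 20 log₁₀(0.070711) ≈ -23.01 dB
∠H = 0.00° − 45.00° = -45.00°

-23.0 dB, -45.0°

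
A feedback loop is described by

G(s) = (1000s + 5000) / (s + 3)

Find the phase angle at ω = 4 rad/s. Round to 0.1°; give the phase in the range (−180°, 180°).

Substitute s = j4:
Numerator: 1000(j4) + 5000 = 5000 + j4000
Denominator: (j4) + 3 = 3 + j4
|N| = √(5000² + 4000²) ≈ 6403.1, ∠N ≈ 38.66°
|D| = √(3² + 4²) ≈ 5, ∠D ≈ 53.13°
∠G = 38.66° − 53.13° = -14.47°

-14.5°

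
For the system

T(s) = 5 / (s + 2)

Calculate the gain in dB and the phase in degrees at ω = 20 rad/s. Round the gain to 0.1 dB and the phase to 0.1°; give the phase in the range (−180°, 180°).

At s = jω = j20:
pole (s+2): 2 + j20 → |·| = √(2²+20²) = √404 ≈ 20.1, ∠ = arctan(20/2) ≈ 84.29°
|T| = 5 / 20.1 ≈ 0.24876
Gain = 20 log₁₀(0.24876) ≈ -12.08 dB
∠T = 0.00° − 84.29° = -84.29°

-12.1 dB, -84.3°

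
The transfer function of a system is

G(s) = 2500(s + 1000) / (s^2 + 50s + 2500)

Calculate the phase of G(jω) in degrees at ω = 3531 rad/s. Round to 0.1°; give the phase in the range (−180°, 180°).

-105.0°

At s = jω = j3531:
zero (s+1000): 1000 + j3531 → |·| = √(1000²+3531²) = √13467961 ≈ 3669.9, ∠ = arctan(3531/1000) ≈ 74.19°
quadratic: (j3531)² + 50·j3531 + 2500 = -12465461 + j176550 → |·| ≈ 1.2467e+07, ∠ ≈ 179.19°
∠G = 74.19° − 179.19° = -105.00°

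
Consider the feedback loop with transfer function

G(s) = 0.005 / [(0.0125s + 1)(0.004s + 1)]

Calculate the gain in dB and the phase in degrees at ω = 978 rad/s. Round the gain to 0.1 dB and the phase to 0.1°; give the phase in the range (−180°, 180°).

-79.9 dB, -161.0°

At ω = 978 rad/s:
pole (1 + j978·0.0125) = 1 + j12.225 → |·| ≈ 12.266, ∠ ≈ 85.32°
pole (1 + j978·0.004) = 1 + j3.912 → |·| ≈ 4.0378, ∠ ≈ 75.66°
|G| = 0.005 · 1 / (12.266 · 4.0378) ≈ 0.00010095
Gain = 20 log₁₀(0.00010095) ≈ -79.92 dB
∠G = (0°) − (85.32° + 75.66°) = -160.98°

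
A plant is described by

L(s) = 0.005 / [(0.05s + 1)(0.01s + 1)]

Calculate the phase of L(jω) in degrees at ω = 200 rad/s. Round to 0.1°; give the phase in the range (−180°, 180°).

At ω = 200 rad/s:
pole (1 + j200·0.05) = 1 + j10 → |·| ≈ 10.05, ∠ ≈ 84.29°
pole (1 + j200·0.01) = 1 + j2 → |·| ≈ 2.2361, ∠ ≈ 63.43°
∠L = (0°) − (84.29° + 63.43°) = -147.72°

-147.7°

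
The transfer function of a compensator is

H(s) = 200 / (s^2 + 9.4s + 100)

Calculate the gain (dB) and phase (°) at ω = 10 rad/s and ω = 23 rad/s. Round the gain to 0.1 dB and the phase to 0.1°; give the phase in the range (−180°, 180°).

ω = 10: 6.6 dB, -90.0°; ω = 23: -7.6 dB, -153.3°

At s = jω = j10:
quadratic: (j10)² + 9.4·j10 + 100 = 0 + j94 → |·| ≈ 94, ∠ ≈ 90.00°
|H| = 200 / 94 ≈ 2.1277
Gain = 20 log₁₀(2.1277) ≈ 6.56 dB
∠H = 0.00° − 90.00° = -90.00°

At s = jω = j23:
quadratic: (j23)² + 9.4·j23 + 100 = -429 + j216.2 → |·| ≈ 480.4, ∠ ≈ 153.25°
|H| = 200 / 480.4 ≈ 0.41632
Gain = 20 log₁₀(0.41632) ≈ -7.61 dB
∠H = 0.00° − 153.25° = -153.25°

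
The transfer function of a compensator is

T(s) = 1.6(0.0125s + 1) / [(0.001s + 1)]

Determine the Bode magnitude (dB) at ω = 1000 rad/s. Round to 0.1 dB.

At ω = 1000 rad/s:
zero (1 + j1000·0.0125) = 1 + j12.5 → |·| ≈ 12.54, ∠ ≈ 85.43°
pole (1 + j1000·0.001) = 1 + j1 → |·| ≈ 1.4142, ∠ ≈ 45.00°
|T| = 1.6 · 12.54 / (1.4142) ≈ 14.188
Gain = 20 log₁₀(14.188) ≈ 23.04 dB

23.0 dB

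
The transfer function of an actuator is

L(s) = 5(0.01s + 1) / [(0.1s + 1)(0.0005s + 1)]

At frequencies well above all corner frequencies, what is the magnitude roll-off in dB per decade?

-20 dB/decade

Each pole contributes −20 dB/decade at high frequency; each zero contributes +20 dB/decade.
Net: 1 zero(s) − 2 pole(s) → -20 dB/decade.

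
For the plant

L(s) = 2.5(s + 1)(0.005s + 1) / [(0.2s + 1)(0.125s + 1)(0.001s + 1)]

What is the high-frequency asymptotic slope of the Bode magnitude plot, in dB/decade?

Each pole contributes −20 dB/decade at high frequency; each zero contributes +20 dB/decade.
Net: 2 zero(s) − 3 pole(s) → -20 dB/decade.

-20 dB/decade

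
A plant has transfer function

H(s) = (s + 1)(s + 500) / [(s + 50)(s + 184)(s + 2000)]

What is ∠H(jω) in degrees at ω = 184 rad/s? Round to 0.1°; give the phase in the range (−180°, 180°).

-15.2°

At s = jω = j184:
zero (s+1): 1 + j184 → |·| = √(1²+184²) = √33857 ≈ 184, ∠ = arctan(184/1) ≈ 89.69°
zero (s+500): 500 + j184 → |·| = √(500²+184²) = √283856 ≈ 532.78, ∠ = arctan(184/500) ≈ 20.20°
pole (s+50): 50 + j184 → |·| = √(50²+184²) = √36356 ≈ 190.67, ∠ = arctan(184/50) ≈ 74.80°
pole (s+184): 184 + j184 → |·| = √(184²+184²) = √67712 ≈ 260.22, ∠ = arctan(184/184) ≈ 45.00°
pole (s+2000): 2000 + j184 → |·| = √(2000²+184²) = √4033856 ≈ 2008.4, ∠ = arctan(184/2000) ≈ 5.26°
∠H = 109.89° − 125.06° = -15.17°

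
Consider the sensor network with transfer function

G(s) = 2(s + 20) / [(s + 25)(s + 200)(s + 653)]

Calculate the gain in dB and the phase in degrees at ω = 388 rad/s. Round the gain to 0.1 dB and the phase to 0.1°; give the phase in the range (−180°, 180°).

At s = jω = j388:
zero (s+20): 20 + j388 → |·| = √(20²+388²) = √150944 ≈ 388.52, ∠ = arctan(388/20) ≈ 87.05°
pole (s+25): 25 + j388 → |·| = √(25²+388²) = √151169 ≈ 388.8, ∠ = arctan(388/25) ≈ 86.31°
pole (s+200): 200 + j388 → |·| = √(200²+388²) = √190544 ≈ 436.51, ∠ = arctan(388/200) ≈ 62.73°
pole (s+653): 653 + j388 → |·| = √(653²+388²) = √576953 ≈ 759.57, ∠ = arctan(388/653) ≈ 30.72°
|G| = 2 · 388.52 / 1.2891e+08 ≈ 6.0278e-06
Gain = 20 log₁₀(6.0278e-06) ≈ -104.40 dB
∠G = 87.05° − 179.76° = -92.71°

-104.4 dB, -92.7°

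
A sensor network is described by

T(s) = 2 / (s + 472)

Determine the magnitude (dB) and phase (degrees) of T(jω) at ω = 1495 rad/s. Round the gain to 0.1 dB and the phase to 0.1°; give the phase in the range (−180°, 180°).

-57.9 dB, -72.5°

Substitute s = j1495:
Numerator: 2 = 2 + j0
Denominator: (j1495) + 472 = 472 + j1495
|N| = √(2² + 0²) ≈ 2, ∠N ≈ 0.00°
|D| = √(472² + 1495²) ≈ 1567.7, ∠D ≈ 72.48°
|T| = 2 / 1567.7 ≈ 0.0012758
Gain = 20 log₁₀(0.0012758) ≈ -57.88 dB
∠T = 0.00° − 72.48° = -72.48°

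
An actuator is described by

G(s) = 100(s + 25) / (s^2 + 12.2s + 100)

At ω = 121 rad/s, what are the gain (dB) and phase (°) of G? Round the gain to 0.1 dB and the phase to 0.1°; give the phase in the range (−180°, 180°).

At s = jω = j121:
zero (s+25): 25 + j121 → |·| = √(25²+121²) = √15266 ≈ 123.56, ∠ = arctan(121/25) ≈ 78.33°
quadratic: (j121)² + 12.2·j121 + 100 = -14541 + j1476.2 → |·| ≈ 14616, ∠ ≈ 174.20°
|G| = 100 · 123.56 / 14616 ≈ 0.84537
Gain = 20 log₁₀(0.84537) ≈ -1.46 dB
∠G = 78.33° − 174.20° = -95.87°

-1.5 dB, -95.9°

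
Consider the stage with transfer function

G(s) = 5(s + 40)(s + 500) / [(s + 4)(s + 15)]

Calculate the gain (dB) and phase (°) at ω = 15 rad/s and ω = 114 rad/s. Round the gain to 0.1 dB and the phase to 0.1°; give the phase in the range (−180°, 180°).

ω = 15: 50.2 dB, -97.8°; ω = 114: 27.5 dB, -87.0°

At s = jω = j15:
zero (s+40): 40 + j15 → |·| = √(40²+15²) = √1825 ≈ 42.72, ∠ = arctan(15/40) ≈ 20.56°
zero (s+500): 500 + j15 → |·| = √(500²+15²) = √250225 ≈ 500.22, ∠ = arctan(15/500) ≈ 1.72°
pole (s+4): 4 + j15 → |·| = √(4²+15²) = √241 ≈ 15.524, ∠ = arctan(15/4) ≈ 75.07°
pole (s+15): 15 + j15 → |·| = √(15²+15²) = √450 ≈ 21.213, ∠ = arctan(15/15) ≈ 45.00°
|G| = 5 · 21369 / 329.31 ≈ 324.45
Gain = 20 log₁₀(324.45) ≈ 50.22 dB
∠G = 22.28° − 120.07° = -97.79°

At s = jω = j114:
zero (s+40): 40 + j114 → |·| = √(40²+114²) = √14596 ≈ 120.81, ∠ = arctan(114/40) ≈ 70.67°
zero (s+500): 500 + j114 → |·| = √(500²+114²) = √262996 ≈ 512.83, ∠ = arctan(114/500) ≈ 12.84°
pole (s+4): 4 + j114 → |·| = √(4²+114²) = √13012 ≈ 114.07, ∠ = arctan(114/4) ≈ 87.99°
pole (s+15): 15 + j114 → |·| = √(15²+114²) = √13221 ≈ 114.98, ∠ = arctan(114/15) ≈ 82.50°
|G| = 5 · 61955 / 13116 ≈ 23.618
Gain = 20 log₁₀(23.618) ≈ 27.46 dB
∠G = 83.51° − 170.49° = -86.98°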